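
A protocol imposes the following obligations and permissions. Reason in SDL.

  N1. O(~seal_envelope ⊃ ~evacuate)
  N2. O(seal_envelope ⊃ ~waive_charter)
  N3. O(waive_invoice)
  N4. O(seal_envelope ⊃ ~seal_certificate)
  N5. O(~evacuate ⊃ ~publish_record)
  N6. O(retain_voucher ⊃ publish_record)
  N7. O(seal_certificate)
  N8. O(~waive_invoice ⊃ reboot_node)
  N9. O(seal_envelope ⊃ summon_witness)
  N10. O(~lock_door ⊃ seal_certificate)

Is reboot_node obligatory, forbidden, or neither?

Premise 8 is O(~waive_invoice ⊃ reboot_node), but O(~waive_invoice) is not derivable from the premises, so it does not yield O(reboot_node).
No premise or chain of K-axiom applications forces O(reboot_node), and none forces O(~reboot_node). So reboot_node is neither obligatory nor forbidden under these norms.

Neither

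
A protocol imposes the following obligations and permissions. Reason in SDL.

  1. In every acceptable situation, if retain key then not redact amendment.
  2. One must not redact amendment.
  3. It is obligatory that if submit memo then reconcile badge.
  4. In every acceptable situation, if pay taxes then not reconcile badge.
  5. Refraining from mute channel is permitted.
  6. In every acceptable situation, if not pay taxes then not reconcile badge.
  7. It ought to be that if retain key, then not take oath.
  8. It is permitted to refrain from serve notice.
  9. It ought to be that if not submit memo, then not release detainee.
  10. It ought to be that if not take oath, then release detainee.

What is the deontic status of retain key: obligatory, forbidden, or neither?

Premises 4 and 6 cover both cases: O(pay_taxes → ¬reconcile_badge) and O(¬pay_taxes → ¬reconcile_badge). Since pay_taxes ∨ ¬pay_taxes is a tautology, O(¬reconcile_badge) follows.
The contrapositive of premise 3 (O(submit_memo → reconcile_badge)) is O(¬reconcile_badge → ¬submit_memo), and O(¬reconcile_badge) is already established, so O(¬submit_memo).
With premise 9, O(¬submit_memo → ¬release_detainee), the K-axiom yields O(¬release_detainee).
Premise 10, O(¬take_oath → release_detainee), contraposes to O(¬release_detainee → take_oath); with O(¬release_detainee) we get O(take_oath).
The contrapositive of premise 7 (O(retain_key → ¬take_oath)) is O(take_oath → ¬retain_key), and O(take_oath) is already established, so O(¬retain_key).
Premises 1, 2, 5, 8 do not contribute to this derivation.
Thus O(¬retain_key), which is F(retain_key): retain_key is forbidden.

Forbidden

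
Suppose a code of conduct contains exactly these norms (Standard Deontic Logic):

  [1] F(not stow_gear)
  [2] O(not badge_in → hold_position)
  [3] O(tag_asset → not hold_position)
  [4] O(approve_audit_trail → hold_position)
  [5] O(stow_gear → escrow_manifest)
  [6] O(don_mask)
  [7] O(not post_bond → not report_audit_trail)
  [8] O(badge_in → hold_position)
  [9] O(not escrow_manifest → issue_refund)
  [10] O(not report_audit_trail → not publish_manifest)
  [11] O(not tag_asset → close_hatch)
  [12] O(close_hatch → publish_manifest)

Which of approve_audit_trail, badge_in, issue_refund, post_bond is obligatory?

Premises 8 and 2 are O(badge_in → hold_position) and O(not badge_in → hold_position); every ideal world satisfies badge_in or not badge_in, so in either case hold_position holds — hence O(hold_position).
The contrapositive of premise 3 (O(tag_asset → not hold_position)) is O(hold_position → not tag_asset), and O(hold_position) is already established, so O(not tag_asset).
Applying K to premise 11 (O(not tag_asset → close_hatch)) and O(not tag_asset) yields O(close_hatch).
From O(close_hatch) and premise 12, O(close_hatch → publish_manifest), we obtain O(publish_manifest).
Premise 10 is O(not report_audit_trail → not publish_manifest); contrapositively O(publish_manifest → report_audit_trail). Since O(publish_manifest) holds, K gives O(report_audit_trail).
The contrapositive of premise 7 (O(not post_bond → not report_audit_trail)) is O(report_audit_trail → post_bond), and O(report_audit_trail) is already established, so O(post_bond).
So O(post_bond) holds — post_bond is obligatory. None of the other listed options is made obligatory by any chain of premises.

post_bond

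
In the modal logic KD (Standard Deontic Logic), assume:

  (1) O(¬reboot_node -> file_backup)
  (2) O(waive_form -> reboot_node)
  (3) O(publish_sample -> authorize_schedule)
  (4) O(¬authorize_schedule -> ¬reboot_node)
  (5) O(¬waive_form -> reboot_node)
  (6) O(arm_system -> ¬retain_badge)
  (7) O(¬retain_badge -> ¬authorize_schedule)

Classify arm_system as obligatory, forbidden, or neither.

Forbidden

By case analysis on ¬waive_form: premise 5 gives O(¬waive_form -> reboot_node) and premise 2 gives O(waive_form -> reboot_node), so O(reboot_node) either way.
The contrapositive of premise 4 (O(¬authorize_schedule -> ¬reboot_node)) is O(reboot_node -> authorize_schedule), and O(reboot_node) is already established, so O(authorize_schedule).
Premise 7, O(¬retain_badge -> ¬authorize_schedule), contraposes to O(authorize_schedule -> retain_badge); with O(authorize_schedule) we get O(retain_badge).
The contrapositive of premise 6 (O(arm_system -> ¬retain_badge)) is O(retain_badge -> ¬arm_system), and O(retain_badge) is already established, so O(¬arm_system).
Premises 1, 3 do not contribute to this derivation.
Thus O(¬arm_system), which is F(arm_system): arm_system is forbidden.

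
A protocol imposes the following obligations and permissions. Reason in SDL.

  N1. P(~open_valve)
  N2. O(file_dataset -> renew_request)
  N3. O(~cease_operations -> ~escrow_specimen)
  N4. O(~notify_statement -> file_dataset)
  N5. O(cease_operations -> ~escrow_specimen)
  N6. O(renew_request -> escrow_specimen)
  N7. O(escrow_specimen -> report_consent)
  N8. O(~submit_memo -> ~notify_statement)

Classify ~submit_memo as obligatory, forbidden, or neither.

Forbidden

Premises 3 and 5 are O(~cease_operations -> ~escrow_specimen) and O(cease_operations -> ~escrow_specimen); every ideal world satisfies ~cease_operations or cease_operations, so in either case ~escrow_specimen holds — hence O(~escrow_specimen).
Premise 6, O(renew_request -> escrow_specimen), contraposes to O(~escrow_specimen -> ~renew_request); with O(~escrow_specimen) we get O(~renew_request).
Premise 2 is O(file_dataset -> renew_request); contrapositively O(~renew_request -> ~file_dataset). Since O(~renew_request) holds, K gives O(~file_dataset).
Premise 4 is O(~notify_statement -> file_dataset); contrapositively O(~file_dataset -> notify_statement). Since O(~file_dataset) holds, K gives O(notify_statement).
Premise 8, O(~submit_memo -> ~notify_statement), contraposes to O(notify_statement -> submit_memo); with O(notify_statement) we get O(submit_memo).
Premises 1, 7 do not contribute to this derivation.
Thus O(submit_memo), which is F(~submit_memo): ~submit_memo is forbidden.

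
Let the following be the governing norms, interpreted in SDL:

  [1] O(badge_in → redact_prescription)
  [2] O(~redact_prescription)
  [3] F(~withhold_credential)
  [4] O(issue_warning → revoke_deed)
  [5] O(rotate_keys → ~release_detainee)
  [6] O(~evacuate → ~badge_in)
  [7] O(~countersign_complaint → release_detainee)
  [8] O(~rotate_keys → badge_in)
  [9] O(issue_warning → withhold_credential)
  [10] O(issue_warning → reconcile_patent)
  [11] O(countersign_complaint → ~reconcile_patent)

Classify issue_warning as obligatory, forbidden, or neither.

Forbidden

From premise 2 we have O(~redact_prescription).
Premise 1 is O(badge_in → redact_prescription); contrapositively O(~redact_prescription → ~badge_in). Since O(~redact_prescription) holds, K gives O(~badge_in).
Premise 8, O(~rotate_keys → badge_in), contraposes to O(~badge_in → rotate_keys); with O(~badge_in) we get O(rotate_keys).
From O(rotate_keys) and premise 5, O(rotate_keys → ~release_detainee), we obtain O(~release_detainee).
The contrapositive of premise 7 (O(~countersign_complaint → release_detainee)) is O(~release_detainee → countersign_complaint), and O(~release_detainee) is already established, so O(countersign_complaint).
From O(countersign_complaint) and premise 11, O(countersign_complaint → ~reconcile_patent), we obtain O(~reconcile_patent).
The contrapositive of premise 10 (O(issue_warning → reconcile_patent)) is O(~reconcile_patent → ~issue_warning), and O(~reconcile_patent) is already established, so O(~issue_warning).
Premises 3, 4, 6, 9 do not contribute to this derivation.
Thus O(~issue_warning), which is F(issue_warning): issue_warning is forbidden.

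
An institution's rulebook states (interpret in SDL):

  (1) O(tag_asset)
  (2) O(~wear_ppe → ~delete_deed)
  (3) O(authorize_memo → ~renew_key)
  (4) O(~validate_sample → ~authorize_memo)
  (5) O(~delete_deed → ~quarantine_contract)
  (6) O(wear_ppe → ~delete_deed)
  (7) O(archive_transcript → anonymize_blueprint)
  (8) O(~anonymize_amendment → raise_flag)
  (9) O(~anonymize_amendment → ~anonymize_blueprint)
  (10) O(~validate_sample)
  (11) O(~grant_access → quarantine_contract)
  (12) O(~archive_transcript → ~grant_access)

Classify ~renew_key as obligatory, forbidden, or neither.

Premise 3 is O(authorize_memo → ~renew_key), but O(authorize_memo) is not derivable from the premises, so it does not yield O(~renew_key).
No premise or chain of K-axiom applications forces O(~renew_key), and none forces O(renew_key). So ~renew_key is neither obligatory nor forbidden under these norms.

Neither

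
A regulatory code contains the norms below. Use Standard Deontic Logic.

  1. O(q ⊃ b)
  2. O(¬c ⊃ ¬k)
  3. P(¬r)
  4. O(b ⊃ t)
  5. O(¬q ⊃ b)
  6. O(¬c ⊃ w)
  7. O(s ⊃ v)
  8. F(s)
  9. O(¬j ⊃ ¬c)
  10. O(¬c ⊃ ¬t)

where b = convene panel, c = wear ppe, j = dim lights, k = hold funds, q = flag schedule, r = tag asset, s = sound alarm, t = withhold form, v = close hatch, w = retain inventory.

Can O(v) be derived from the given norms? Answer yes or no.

No

Premise 7 is O(s ⊃ v), but O(s) is not derivable from the premises, so it does not yield O(v).
No other premise forces O(v). An ideal world satisfying every premise can still have v false, so O(v) is not derivable.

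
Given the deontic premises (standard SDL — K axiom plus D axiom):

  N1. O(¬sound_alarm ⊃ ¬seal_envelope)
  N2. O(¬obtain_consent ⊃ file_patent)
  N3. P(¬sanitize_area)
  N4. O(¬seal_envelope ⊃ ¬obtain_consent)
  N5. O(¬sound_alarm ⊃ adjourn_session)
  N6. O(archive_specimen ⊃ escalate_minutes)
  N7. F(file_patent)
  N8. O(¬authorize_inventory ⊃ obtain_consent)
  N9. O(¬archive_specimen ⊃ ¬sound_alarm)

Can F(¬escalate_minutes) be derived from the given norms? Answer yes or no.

F(file_patent) at premise 7 means O(¬file_patent).
Premise 2 is O(¬obtain_consent ⊃ file_patent); contrapositively O(¬file_patent ⊃ obtain_consent). Since O(¬file_patent) holds, K gives O(obtain_consent).
The contrapositive of premise 4 (O(¬seal_envelope ⊃ ¬obtain_consent)) is O(obtain_consent ⊃ seal_envelope), and O(obtain_consent) is already established, so O(seal_envelope).
The contrapositive of premise 1 (O(¬sound_alarm ⊃ ¬seal_envelope)) is O(seal_envelope ⊃ sound_alarm), and O(seal_envelope) is already established, so O(sound_alarm).
Premise 9 is O(¬archive_specimen ⊃ ¬sound_alarm); contrapositively O(sound_alarm ⊃ archive_specimen). Since O(sound_alarm) holds, K gives O(archive_specimen).
Premise 6 is O(archive_specimen ⊃ escalate_minutes); since O(archive_specimen), deontic closure gives O(escalate_minutes).
Premises 3, 5, 8 do not contribute to this derivation.
So O(escalate_minutes) holds, i.e. F(¬escalate_minutes). The claim follows.

Yes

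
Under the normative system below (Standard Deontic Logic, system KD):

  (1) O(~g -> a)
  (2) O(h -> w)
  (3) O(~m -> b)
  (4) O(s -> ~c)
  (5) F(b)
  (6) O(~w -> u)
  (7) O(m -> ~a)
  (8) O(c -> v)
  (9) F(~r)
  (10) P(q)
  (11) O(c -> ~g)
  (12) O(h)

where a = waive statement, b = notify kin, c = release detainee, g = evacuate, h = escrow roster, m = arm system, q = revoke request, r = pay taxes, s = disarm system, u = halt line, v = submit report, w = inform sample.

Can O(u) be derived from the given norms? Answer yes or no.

Premise 6 is O(~w -> u), but O(~w) is not derivable from the premises, so it does not yield O(u).
No other premise forces O(u). An ideal world satisfying every premise can still have u false, so O(u) is not derivable.

No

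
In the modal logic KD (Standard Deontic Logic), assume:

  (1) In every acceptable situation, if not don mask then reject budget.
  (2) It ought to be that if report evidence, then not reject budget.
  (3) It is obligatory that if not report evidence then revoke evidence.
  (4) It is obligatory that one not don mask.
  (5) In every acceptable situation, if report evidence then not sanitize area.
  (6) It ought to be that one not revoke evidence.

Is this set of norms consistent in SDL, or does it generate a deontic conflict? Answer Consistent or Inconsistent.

Inconsistent

From premise 4 we have O(¬don_mask).
With premise 1, O(¬don_mask → reject_budget), the K-axiom yields O(reject_budget).
Premise 2, O(report_evidence → ¬reject_budget), contraposes to O(reject_budget → ¬report_evidence); with O(reject_budget) we get O(¬report_evidence).
Applying K to premise 3 (O(¬report_evidence → revoke_evidence)) and O(¬report_evidence) yields O(revoke_evidence).
Yet premise 6 states O(¬revoke_evidence).
We now have both O(revoke_evidence) and O(¬revoke_evidence) — revoke_evidence is simultaneously obligatory and forbidden, violating the D-axiom.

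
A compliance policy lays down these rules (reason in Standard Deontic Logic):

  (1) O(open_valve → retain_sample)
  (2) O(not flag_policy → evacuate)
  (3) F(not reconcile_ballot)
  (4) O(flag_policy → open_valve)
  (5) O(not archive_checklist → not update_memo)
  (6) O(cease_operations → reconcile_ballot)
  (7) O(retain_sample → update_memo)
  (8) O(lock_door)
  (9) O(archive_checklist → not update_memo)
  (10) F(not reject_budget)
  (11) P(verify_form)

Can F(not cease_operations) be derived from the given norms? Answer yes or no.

No

Premise 6 is O(cease_operations → reconcile_ballot); even if O(reconcile_ballot) held, inferring O(cease_operations) would be affirming the consequent — invalid.
No other premise forces O(cease_operations). An ideal world satisfying every premise can still have not cease_operations true, so F(not cease_operations) is not derivable.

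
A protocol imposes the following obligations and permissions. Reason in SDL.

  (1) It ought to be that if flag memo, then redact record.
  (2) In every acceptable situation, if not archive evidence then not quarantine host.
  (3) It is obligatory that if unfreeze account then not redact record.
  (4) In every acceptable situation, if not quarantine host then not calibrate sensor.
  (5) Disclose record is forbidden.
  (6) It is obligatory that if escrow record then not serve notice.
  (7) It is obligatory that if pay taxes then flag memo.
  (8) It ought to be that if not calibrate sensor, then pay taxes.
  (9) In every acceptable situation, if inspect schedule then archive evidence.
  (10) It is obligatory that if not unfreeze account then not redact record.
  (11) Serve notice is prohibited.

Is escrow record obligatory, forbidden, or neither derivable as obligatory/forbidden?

Neither

Premise 6 is O(escrow_record → ¬serve_notice); even if O(¬serve_notice) held, inferring O(escrow_record) would be affirming the consequent — invalid.
No premise or chain of K-axiom applications forces O(escrow_record), and none forces O(¬escrow_record). So escrow_record is neither obligatory nor forbidden under these norms.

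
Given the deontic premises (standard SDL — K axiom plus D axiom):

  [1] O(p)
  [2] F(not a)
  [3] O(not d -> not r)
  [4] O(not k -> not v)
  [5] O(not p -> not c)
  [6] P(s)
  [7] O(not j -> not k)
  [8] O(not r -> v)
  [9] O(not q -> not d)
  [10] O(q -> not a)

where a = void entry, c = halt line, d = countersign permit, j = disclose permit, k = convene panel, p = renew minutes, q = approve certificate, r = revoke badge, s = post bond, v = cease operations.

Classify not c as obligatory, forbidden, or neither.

Premise 5 is O(not p -> not c), but O(not p) is not derivable from the premises, so it does not yield O(not c).
No premise or chain of K-axiom applications forces O(not c), and none forces O(c). So not c is neither obligatory nor forbidden under these norms.

Neither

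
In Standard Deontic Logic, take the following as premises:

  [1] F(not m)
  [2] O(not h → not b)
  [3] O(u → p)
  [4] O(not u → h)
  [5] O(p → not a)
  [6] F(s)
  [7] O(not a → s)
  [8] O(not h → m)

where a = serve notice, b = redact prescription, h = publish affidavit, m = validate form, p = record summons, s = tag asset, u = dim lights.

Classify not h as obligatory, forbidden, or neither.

Premise 6, F(s), is equivalent to O(not s).
Premise 7, O(not a → s), contraposes to O(not s → a); with O(not s) we get O(a).
Premise 5 is O(p → not a); contrapositively O(a → not p). Since O(a) holds, K gives O(not p).
Premise 3 is O(u → p); contrapositively O(not p → not u). Since O(not p) holds, K gives O(not u).
Premise 4 is O(not u → h); since O(not u), deontic closure gives O(h).
Premises 1, 2, 8 do not contribute to this derivation.
Thus O(h), which is F(not h): not h is forbidden.

Forbidden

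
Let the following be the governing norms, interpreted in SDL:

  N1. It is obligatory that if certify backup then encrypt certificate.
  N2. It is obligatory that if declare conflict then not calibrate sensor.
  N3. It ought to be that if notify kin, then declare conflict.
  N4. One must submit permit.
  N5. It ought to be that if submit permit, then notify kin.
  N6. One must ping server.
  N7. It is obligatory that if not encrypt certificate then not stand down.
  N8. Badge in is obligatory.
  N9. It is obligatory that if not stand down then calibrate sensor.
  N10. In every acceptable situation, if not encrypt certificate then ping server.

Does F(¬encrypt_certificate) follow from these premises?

Yes

Premise 4 gives O(submit_permit).
Premise 5 is O(submit_permit → notify_kin); since O(submit_permit), deontic closure gives O(notify_kin).
Premise 3 is O(notify_kin → declare_conflict); since O(notify_kin), deontic closure gives O(declare_conflict).
From O(declare_conflict) and premise 2, O(declare_conflict → ¬calibrate_sensor), we obtain O(¬calibrate_sensor).
Premise 9 is O(¬stand_down → calibrate_sensor); contrapositively O(¬calibrate_sensor → stand_down). Since O(¬calibrate_sensor) holds, K gives O(stand_down).
The contrapositive of premise 7 (O(¬encrypt_certificate → ¬stand_down)) is O(stand_down → encrypt_certificate), and O(stand_down) is already established, so O(encrypt_certificate).
Premises 1, 6, 8, 10 do not contribute to this derivation.
So O(encrypt_certificate) holds, i.e. F(¬encrypt_certificate). The claim follows.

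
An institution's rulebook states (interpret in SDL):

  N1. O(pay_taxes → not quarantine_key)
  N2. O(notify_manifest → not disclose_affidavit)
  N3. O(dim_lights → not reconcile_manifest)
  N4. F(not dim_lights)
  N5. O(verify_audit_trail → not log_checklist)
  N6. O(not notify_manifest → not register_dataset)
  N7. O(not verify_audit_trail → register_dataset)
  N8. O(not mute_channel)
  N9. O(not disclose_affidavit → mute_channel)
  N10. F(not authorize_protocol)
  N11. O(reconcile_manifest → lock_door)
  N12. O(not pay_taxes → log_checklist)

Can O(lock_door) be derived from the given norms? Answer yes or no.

No

Premise 11 is O(reconcile_manifest → lock_door), but O(reconcile_manifest) is not derivable from the premises, so it does not yield O(lock_door).
No other premise forces O(lock_door). An ideal world satisfying every premise can still have lock_door false, so O(lock_door) is not derivable.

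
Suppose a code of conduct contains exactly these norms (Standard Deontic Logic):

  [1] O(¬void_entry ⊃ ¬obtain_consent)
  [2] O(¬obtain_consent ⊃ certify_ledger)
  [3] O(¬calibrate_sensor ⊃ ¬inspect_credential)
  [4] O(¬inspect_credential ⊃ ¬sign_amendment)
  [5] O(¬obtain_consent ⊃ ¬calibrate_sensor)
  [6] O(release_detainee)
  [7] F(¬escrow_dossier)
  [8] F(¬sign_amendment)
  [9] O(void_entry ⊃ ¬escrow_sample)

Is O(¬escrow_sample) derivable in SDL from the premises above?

Yes

Premise 8, F(¬sign_amendment), is equivalent to O(sign_amendment).
Premise 4 is O(¬inspect_credential ⊃ ¬sign_amendment); contrapositively O(sign_amendment ⊃ inspect_credential). Since O(sign_amendment) holds, K gives O(inspect_credential).
Premise 3, O(¬calibrate_sensor ⊃ ¬inspect_credential), contraposes to O(inspect_credential ⊃ calibrate_sensor); with O(inspect_credential) we get O(calibrate_sensor).
Premise 5, O(¬obtain_consent ⊃ ¬calibrate_sensor), contraposes to O(calibrate_sensor ⊃ obtain_consent); with O(calibrate_sensor) we get O(obtain_consent).
The contrapositive of premise 1 (O(¬void_entry ⊃ ¬obtain_consent)) is O(obtain_consent ⊃ void_entry), and O(obtain_consent) is already established, so O(void_entry).
Premise 9 is O(void_entry ⊃ ¬escrow_sample); since O(void_entry), deontic closure gives O(¬escrow_sample).
Premises 2, 6, 7 do not contribute to this derivation.
So O(¬escrow_sample) follows.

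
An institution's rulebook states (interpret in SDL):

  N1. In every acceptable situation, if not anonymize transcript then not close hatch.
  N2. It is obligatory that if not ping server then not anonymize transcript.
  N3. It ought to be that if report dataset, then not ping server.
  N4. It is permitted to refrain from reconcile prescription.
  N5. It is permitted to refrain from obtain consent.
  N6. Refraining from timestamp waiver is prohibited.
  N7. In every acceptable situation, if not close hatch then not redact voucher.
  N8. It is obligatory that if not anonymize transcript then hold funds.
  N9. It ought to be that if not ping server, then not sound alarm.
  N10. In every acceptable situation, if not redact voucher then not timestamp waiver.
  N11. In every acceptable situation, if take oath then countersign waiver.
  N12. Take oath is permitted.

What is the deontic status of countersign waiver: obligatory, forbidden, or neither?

Premise 11 is O(take_oath → countersign_waiver), but O(take_oath) is not derivable from the premises (the permission P(take_oath) asserts only ¬O(¬take_oath), not O(take_oath)), so it does not yield O(countersign_waiver).
No premise or chain of K-axiom applications forces O(countersign_waiver), and none forces O(¬countersign_waiver). So countersign_waiver is neither obligatory nor forbidden under these norms.

Neither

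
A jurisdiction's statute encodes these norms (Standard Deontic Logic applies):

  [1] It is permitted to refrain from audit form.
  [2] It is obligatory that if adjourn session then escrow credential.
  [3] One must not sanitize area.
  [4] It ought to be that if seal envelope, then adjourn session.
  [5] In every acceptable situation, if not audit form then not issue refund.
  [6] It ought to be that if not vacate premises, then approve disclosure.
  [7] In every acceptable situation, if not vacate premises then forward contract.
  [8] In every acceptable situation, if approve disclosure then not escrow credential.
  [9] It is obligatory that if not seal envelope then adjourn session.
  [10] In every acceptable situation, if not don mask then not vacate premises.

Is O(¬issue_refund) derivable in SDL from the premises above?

Premise 5 is O(¬audit_form → ¬issue_refund), but O(¬audit_form) is not derivable from the premises (the permission P(¬audit_form) asserts only ¬O(audit_form), not O(¬audit_form)), so it does not yield O(¬issue_refund).
No other premise forces O(¬issue_refund). An ideal world satisfying every premise can still have ¬issue_refund false, so O(¬issue_refund) is not derivable.

No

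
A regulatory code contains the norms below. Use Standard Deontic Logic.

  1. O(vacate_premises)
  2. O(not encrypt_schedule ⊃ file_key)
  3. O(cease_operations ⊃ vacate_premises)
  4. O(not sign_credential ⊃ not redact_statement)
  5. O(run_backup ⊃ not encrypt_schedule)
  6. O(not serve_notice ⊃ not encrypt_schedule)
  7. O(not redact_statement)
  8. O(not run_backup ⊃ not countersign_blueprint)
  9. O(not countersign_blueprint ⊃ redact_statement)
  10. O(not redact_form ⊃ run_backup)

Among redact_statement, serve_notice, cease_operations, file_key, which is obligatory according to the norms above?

file_key

From premise 7 we have O(not redact_statement).
Premise 9, O(not countersign_blueprint ⊃ redact_statement), contraposes to O(not redact_statement ⊃ countersign_blueprint); with O(not redact_statement) we get O(countersign_blueprint).
Premise 8, O(not run_backup ⊃ not countersign_blueprint), contraposes to O(countersign_blueprint ⊃ run_backup); with O(countersign_blueprint) we get O(run_backup).
With premise 5, O(run_backup ⊃ not encrypt_schedule), the K-axiom yields O(not encrypt_schedule).
Premise 2 is O(not encrypt_schedule ⊃ file_key); since O(not encrypt_schedule), deontic closure gives O(file_key).
So O(file_key) holds — file_key is obligatory. None of the other listed options is made obligatory by any chain of premises.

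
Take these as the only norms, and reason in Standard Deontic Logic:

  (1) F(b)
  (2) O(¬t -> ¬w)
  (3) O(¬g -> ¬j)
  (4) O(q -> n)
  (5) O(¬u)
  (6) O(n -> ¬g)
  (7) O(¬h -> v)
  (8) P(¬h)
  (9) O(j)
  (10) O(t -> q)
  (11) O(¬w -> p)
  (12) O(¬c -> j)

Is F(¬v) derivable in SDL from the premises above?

No

Premise 7 is O(¬h -> v), but O(¬h) is not derivable from the premises (the permission P(¬h) asserts only ¬O(h), not O(¬h)), so it does not yield O(v).
No other premise forces O(v). An ideal world satisfying every premise can still have ¬v true, so F(¬v) is not derivable.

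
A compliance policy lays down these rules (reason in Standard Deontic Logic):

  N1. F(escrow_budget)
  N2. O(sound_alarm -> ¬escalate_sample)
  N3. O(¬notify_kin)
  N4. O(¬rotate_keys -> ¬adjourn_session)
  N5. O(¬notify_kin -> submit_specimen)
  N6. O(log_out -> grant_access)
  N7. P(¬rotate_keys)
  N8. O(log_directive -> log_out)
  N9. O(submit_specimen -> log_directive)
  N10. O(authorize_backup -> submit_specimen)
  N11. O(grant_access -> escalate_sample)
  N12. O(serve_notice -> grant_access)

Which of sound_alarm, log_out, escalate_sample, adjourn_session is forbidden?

sound_alarm

Premise 3 states O(¬notify_kin) outright.
Premise 5 is O(¬notify_kin -> submit_specimen); since O(¬notify_kin), deontic closure gives O(submit_specimen).
Applying K to premise 9 (O(submit_specimen -> log_directive)) and O(submit_specimen) yields O(log_directive).
From O(log_directive) and premise 8, O(log_directive -> log_out), we obtain O(log_out).
From O(log_out) and premise 6, O(log_out -> grant_access), we obtain O(grant_access).
Premise 11 is O(grant_access -> escalate_sample); since O(grant_access), deontic closure gives O(escalate_sample).
The contrapositive of premise 2 (O(sound_alarm -> ¬escalate_sample)) is O(escalate_sample -> ¬sound_alarm), and O(escalate_sample) is already established, so O(¬sound_alarm).
So O(¬sound_alarm) holds, i.e. sound_alarm is forbidden. None of the other listed options is forbidden under the premises.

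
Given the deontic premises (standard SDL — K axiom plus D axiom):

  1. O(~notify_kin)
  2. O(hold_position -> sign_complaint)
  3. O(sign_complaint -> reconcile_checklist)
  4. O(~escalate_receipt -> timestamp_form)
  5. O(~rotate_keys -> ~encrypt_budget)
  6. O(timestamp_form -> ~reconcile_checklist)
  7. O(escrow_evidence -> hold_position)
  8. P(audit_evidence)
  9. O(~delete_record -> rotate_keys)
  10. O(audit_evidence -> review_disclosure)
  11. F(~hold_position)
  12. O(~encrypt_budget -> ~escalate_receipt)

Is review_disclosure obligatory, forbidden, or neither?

Premise 10 is O(audit_evidence -> review_disclosure), but O(audit_evidence) is not derivable from the premises (the permission P(audit_evidence) asserts only ~O(~audit_evidence), not O(audit_evidence)), so it does not yield O(review_disclosure).
No premise or chain of K-axiom applications forces O(review_disclosure), and none forces O(~review_disclosure). So review_disclosure is neither obligatory nor forbidden under these norms.

Neither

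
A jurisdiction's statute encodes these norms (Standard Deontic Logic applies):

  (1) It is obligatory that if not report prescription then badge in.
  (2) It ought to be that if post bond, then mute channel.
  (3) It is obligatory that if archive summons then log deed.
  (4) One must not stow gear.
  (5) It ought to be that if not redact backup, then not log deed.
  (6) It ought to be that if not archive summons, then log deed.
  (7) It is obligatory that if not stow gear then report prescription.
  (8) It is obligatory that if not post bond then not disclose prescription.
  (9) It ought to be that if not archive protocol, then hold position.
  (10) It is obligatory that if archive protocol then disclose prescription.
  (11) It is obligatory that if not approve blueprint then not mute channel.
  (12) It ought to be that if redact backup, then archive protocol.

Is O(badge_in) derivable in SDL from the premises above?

Premise 1 is O(¬report_prescription → badge_in), but O(¬report_prescription) is not derivable from the premises, so it does not yield O(badge_in).
No other premise forces O(badge_in). An ideal world satisfying every premise can still have badge_in false, so O(badge_in) is not derivable.

No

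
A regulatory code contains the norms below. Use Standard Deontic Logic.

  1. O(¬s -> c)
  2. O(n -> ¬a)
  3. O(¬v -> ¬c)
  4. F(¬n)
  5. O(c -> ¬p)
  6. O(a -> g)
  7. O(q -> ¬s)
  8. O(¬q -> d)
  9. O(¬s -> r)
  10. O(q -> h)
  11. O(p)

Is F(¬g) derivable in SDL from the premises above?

Premise 6 is O(a -> g), but O(a) is not derivable from the premises, so it does not yield O(g).
No other premise forces O(g). An ideal world satisfying every premise can still have ¬g true, so F(¬g) is not derivable.

No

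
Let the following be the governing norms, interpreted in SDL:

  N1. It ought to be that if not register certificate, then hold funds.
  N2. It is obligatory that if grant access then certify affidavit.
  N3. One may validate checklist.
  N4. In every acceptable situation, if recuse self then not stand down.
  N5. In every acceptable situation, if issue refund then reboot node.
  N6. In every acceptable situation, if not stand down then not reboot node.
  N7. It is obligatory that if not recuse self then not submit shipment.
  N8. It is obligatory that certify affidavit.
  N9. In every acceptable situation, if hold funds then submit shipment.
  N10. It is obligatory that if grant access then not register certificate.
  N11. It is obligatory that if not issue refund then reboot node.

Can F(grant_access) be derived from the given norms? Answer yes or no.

By case analysis on issue_refund: premise 5 gives O(issue_refund → reboot_node) and premise 11 gives O(¬issue_refund → reboot_node), so O(reboot_node) either way.
Premise 6, O(¬stand_down → ¬reboot_node), contraposes to O(reboot_node → stand_down); with O(reboot_node) we get O(stand_down).
Premise 4, O(recuse_self → ¬stand_down), contraposes to O(stand_down → ¬recuse_self); with O(stand_down) we get O(¬recuse_self).
Applying K to premise 7 (O(¬recuse_self → ¬submit_shipment)) and O(¬recuse_self) yields O(¬submit_shipment).
Premise 9 is O(hold_funds → submit_shipment); contrapositively O(¬submit_shipment → ¬hold_funds). Since O(¬submit_shipment) holds, K gives O(¬hold_funds).
Premise 1 is O(¬register_certificate → hold_funds); contrapositively O(¬hold_funds → register_certificate). Since O(¬hold_funds) holds, K gives O(register_certificate).
Premise 10, O(grant_access → ¬register_certificate), contraposes to O(register_certificate → ¬grant_access); with O(register_certificate) we get O(¬grant_access).
Premises 2, 3, 8 do not contribute to this derivation.
So O(¬grant_access) holds, i.e. F(grant_access). The claim follows.

Yes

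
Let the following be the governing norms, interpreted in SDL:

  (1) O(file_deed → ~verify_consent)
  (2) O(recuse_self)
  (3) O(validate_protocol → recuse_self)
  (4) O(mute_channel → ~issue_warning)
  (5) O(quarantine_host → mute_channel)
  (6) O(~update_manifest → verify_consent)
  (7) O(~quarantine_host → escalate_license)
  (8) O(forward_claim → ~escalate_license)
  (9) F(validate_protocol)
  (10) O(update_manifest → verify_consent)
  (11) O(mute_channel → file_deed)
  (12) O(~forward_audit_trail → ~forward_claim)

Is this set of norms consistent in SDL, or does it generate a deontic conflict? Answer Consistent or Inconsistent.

Premise 3 is O(validate_protocol → recuse_self); even if O(recuse_self) held, inferring O(validate_protocol) would be affirming the consequent — invalid.
So O(validate_protocol) is not derivable, and the apparent clash with O(~validate_protocol) does not arise.
A world satisfying every obligation exists (e.g. escalate_license=true, file_deed=false, forward_audit_trail=false, forward_claim=false, issue_warning=false, mute_channel=false, quarantine_host=false, recuse_self=true, update_manifest=false, validate_protocol=false, verify_consent=true); no atom is both obligatory and forbidden, so the set is consistent.

Consistent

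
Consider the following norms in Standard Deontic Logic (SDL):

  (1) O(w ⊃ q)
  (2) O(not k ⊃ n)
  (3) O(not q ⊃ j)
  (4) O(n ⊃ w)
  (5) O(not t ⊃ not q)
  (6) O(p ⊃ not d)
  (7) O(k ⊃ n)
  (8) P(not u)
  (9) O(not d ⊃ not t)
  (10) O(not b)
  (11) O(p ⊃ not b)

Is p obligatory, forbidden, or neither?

Premises 7 and 2 cover both cases: O(k ⊃ n) and O(not k ⊃ n). Since k ∨ not k is a tautology, O(n) follows.
Premise 4 is O(n ⊃ w); since O(n), deontic closure gives O(w).
From O(w) and premise 1, O(w ⊃ q), we obtain O(q).
Premise 5 is O(not t ⊃ not q); contrapositively O(q ⊃ t). Since O(q) holds, K gives O(t).
Premise 9, O(not d ⊃ not t), contraposes to O(t ⊃ d); with O(t) we get O(d).
Premise 6, O(p ⊃ not d), contraposes to O(d ⊃ not p); with O(d) we get O(not p).
Premises 3, 8, 10, 11 do not contribute to this derivation.
Thus O(not p), which is F(p): p is forbidden.

Forbidden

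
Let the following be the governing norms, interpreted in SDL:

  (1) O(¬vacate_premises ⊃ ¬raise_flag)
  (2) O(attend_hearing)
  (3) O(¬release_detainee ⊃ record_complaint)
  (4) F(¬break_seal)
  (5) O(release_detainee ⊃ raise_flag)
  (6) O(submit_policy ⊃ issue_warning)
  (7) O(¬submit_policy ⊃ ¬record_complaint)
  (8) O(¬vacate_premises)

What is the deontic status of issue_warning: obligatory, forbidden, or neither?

Premise 8 states O(¬vacate_premises) outright.
Premise 1 is O(¬vacate_premises ⊃ ¬raise_flag); since O(¬vacate_premises), deontic closure gives O(¬raise_flag).
The contrapositive of premise 5 (O(release_detainee ⊃ raise_flag)) is O(¬raise_flag ⊃ ¬release_detainee), and O(¬raise_flag) is already established, so O(¬release_detainee).
From O(¬release_detainee) and premise 3, O(¬release_detainee ⊃ record_complaint), we obtain O(record_complaint).
Premise 7, O(¬submit_policy ⊃ ¬record_complaint), contraposes to O(record_complaint ⊃ submit_policy); with O(record_complaint) we get O(submit_policy).
Applying K to premise 6 (O(submit_policy ⊃ issue_warning)) and O(submit_policy) yields O(issue_warning).
Premises 2, 4 do not contribute to this derivation.
Hence issue_warning is obligatory.

Obligatory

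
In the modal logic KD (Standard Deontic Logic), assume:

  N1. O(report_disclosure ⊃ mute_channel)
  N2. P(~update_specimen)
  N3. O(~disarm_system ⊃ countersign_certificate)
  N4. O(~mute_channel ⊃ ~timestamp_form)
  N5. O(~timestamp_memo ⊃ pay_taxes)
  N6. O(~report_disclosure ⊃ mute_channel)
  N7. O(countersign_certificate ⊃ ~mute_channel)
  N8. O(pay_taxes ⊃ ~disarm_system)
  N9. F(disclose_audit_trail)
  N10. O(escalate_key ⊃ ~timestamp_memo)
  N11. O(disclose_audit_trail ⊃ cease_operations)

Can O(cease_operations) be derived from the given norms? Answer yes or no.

No

Premise 11 is O(disclose_audit_trail ⊃ cease_operations), but O(disclose_audit_trail) is not derivable from the premises, so it does not yield O(cease_operations).
No other premise forces O(cease_operations). An ideal world satisfying every premise can still have cease_operations false, so O(cease_operations) is not derivable.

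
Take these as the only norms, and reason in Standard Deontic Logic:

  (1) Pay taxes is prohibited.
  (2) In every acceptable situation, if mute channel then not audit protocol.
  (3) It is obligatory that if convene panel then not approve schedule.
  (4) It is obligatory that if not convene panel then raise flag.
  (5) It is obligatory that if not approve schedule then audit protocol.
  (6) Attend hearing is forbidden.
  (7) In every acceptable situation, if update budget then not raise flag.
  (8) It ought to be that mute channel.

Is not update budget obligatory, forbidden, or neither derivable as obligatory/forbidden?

Obligatory

Premise 8 states O(mute_channel) outright.
From O(mute_channel) and premise 2, O(mute_channel → ¬audit_protocol), we obtain O(¬audit_protocol).
Premise 5 is O(¬approve_schedule → audit_protocol); contrapositively O(¬audit_protocol → approve_schedule). Since O(¬audit_protocol) holds, K gives O(approve_schedule).
Premise 3, O(convene_panel → ¬approve_schedule), contraposes to O(approve_schedule → ¬convene_panel); with O(approve_schedule) we get O(¬convene_panel).
Premise 4 is O(¬convene_panel → raise_flag); since O(¬convene_panel), deontic closure gives O(raise_flag).
The contrapositive of premise 7 (O(update_budget → ¬raise_flag)) is O(raise_flag → ¬update_budget), and O(raise_flag) is already established, so O(¬update_budget).
Premises 1, 6 do not contribute to this derivation.
Hence ¬update_budget is obligatory.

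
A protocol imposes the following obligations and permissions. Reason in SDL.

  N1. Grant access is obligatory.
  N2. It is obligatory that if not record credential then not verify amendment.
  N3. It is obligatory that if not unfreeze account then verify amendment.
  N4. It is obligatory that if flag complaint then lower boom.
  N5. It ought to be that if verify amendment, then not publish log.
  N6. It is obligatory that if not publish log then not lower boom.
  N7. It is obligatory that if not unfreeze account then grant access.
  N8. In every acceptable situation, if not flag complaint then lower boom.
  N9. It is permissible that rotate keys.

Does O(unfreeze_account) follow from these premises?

Yes

By case analysis on flag_complaint: premise 4 gives O(flag_complaint → lower_boom) and premise 8 gives O(¬flag_complaint → lower_boom), so O(lower_boom) either way.
Premise 6 is O(¬publish_log → ¬lower_boom); contrapositively O(lower_boom → publish_log). Since O(lower_boom) holds, K gives O(publish_log).
The contrapositive of premise 5 (O(verify_amendment → ¬publish_log)) is O(publish_log → ¬verify_amendment), and O(publish_log) is already established, so O(¬verify_amendment).
The contrapositive of premise 3 (O(¬unfreeze_account → verify_amendment)) is O(¬verify_amendment → unfreeze_account), and O(¬verify_amendment) is already established, so O(unfreeze_account).
Premises 1, 2, 7, 9 do not contribute to this derivation.
So O(unfreeze_account) follows.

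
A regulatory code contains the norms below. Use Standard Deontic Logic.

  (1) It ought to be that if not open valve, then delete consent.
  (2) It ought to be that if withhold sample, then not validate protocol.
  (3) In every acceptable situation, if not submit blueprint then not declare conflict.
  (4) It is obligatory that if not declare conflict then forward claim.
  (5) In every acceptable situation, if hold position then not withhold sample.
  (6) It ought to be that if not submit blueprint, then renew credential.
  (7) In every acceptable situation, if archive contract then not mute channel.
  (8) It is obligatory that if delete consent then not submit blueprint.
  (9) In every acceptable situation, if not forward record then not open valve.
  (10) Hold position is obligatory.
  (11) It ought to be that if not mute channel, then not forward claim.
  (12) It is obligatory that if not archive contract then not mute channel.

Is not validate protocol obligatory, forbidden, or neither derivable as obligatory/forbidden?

Neither

Premise 2 is O(withhold_sample → ¬validate_protocol), but O(withhold_sample) is not derivable from the premises, so it does not yield O(¬validate_protocol).
No premise or chain of K-axiom applications forces O(¬validate_protocol), and none forces O(validate_protocol). So ¬validate_protocol is neither obligatory nor forbidden under these norms.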